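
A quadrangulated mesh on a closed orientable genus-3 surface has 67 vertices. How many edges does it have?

χ = 2 − 2·3 = -4, and every face is a square so 4F = 2E.
V − E + F = -4 with E = 4F/2 gives 67 − (4/2 − 1)·F = -4, so F = 71 and E = 142.

142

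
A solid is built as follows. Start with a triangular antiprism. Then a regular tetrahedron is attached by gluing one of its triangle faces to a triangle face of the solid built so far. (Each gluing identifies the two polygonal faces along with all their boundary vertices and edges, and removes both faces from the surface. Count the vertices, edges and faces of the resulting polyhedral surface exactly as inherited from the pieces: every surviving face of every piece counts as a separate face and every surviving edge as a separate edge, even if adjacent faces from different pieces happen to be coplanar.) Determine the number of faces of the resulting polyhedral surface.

A triangular antiprism: V=6, E=12, F=8.
Attach a regular tetrahedron (V=4, E=6, F=4) along a 3-gon: merge 3 vertices and 3 edges, delete both glued faces → V=7, E=15, F=10.
Check: V − E + F = 7 − 15 + 10 = 2.

10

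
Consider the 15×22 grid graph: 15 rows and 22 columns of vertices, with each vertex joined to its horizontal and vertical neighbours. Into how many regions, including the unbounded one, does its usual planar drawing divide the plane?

295

The grid has V = 15·22 = 330 vertices and E = 15·21 + 22·14 = 623 edges.
F = 2 − V + E = 2 − 330 + 623 = 295.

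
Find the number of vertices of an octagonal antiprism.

16

An antiprism on an n-gon has two n-gon caps and 2n triangles: V = 2·8 = 16, E = 4·8 = 32, F = 2·8 + 2 = 18.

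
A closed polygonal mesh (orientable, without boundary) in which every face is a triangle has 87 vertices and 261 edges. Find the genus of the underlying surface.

1

Every face is a triangle and each edge borders two faces, so 3F = 2·261, giving F = 174.
χ = V − E + F = 87 − 261 + 174 = 0.
For a closed orientable surface χ = 2 − 2g, so g = (2 − (0))/2 = 1.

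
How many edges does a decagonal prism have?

30

A prism on an n-gon has two n-gon bases and n rectangular sides: V = 2·10 = 20, E = 3·10 = 30, F = 10 + 2 = 12.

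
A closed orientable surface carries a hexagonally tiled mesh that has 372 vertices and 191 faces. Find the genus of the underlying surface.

6

Every face is a hexagon, so 2E = 6·191 = 1146, giving E = 573.
χ = V − E + F = 372 − 573 + 191 = -10.
For a closed orientable surface χ = 2 − 2g, so g = (2 − (-10))/2 = 6.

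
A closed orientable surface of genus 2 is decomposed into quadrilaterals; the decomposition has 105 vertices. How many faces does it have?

107

χ = 2 − 2·2 = -2, and every face is a square so 4F = 2E.
V − E + F = -2 with E = 4F/2 gives 105 − (4/2 − 1)·F = -2, so F = 107 and E = 214.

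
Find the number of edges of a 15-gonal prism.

45

A prism on an n-gon has two n-gon bases and n rectangular sides: V = 2·15 = 30, E = 3·15 = 45, F = 15 + 2 = 17.
Check: V − E + F = 30 − 45 + 17 = 2.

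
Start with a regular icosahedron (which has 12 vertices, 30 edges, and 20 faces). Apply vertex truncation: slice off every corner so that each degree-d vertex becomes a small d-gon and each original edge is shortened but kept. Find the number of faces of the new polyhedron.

32

Truncation replaces each original edge-end by a new vertex, so V′ = 2E = 60.
Each original edge survives, and each old vertex of degree d contributes d new edges; summing degrees gives Σd = 2E, so E′ = E + 2E = 3E = 90.
Each original face survives and each original vertex becomes one new face: F′ = F + V = 32.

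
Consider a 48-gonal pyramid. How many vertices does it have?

A pyramid on an n-gon base has one n-gon and n triangles: V = 48 + 1 = 49, E = 2·48 = 96, F = 48 + 1 = 49.

49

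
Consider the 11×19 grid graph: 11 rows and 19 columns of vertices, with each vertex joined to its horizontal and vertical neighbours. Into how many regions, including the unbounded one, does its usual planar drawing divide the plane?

The grid has V = 11·19 = 209 vertices and E = 11·18 + 19·10 = 388 edges.
F = 2 − V + E = 2 − 209 + 388 = 181.

181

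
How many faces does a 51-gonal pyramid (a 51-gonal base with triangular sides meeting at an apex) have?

52

A pyramid on an n-gon base has one n-gon and n triangles: V = 51 + 1 = 52, E = 2·51 = 102, F = 51 + 1 = 52.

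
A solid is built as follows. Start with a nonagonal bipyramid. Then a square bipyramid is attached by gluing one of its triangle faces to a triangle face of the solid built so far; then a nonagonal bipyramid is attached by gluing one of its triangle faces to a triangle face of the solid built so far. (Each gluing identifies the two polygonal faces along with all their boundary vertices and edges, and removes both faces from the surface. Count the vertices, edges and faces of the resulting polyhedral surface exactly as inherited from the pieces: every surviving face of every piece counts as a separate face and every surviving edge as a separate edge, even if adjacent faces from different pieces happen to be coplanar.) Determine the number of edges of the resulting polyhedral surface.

60

A nonagonal bipyramid: V=11, E=27, F=18.
Attach a square bipyramid (V=6, E=12, F=8) along a 3-gon: merge 3 vertices and 3 edges, delete both glued faces → V=14, E=36, F=24.
Attach a nonagonal bipyramid (V=11, E=27, F=18) along a 3-gon: merge 3 vertices and 3 edges, delete both glued faces → V=22, E=60, F=40.
Check: V − E + F = 22 − 60 + 40 = 2.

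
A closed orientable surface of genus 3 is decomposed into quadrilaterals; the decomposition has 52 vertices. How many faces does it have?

χ = 2 − 2·3 = -4, and every face is a square so 4F = 2E.
V − E + F = -4 with E = 4F/2 gives 52 − (4/2 − 1)·F = -4, so F = 56 and E = 112.

56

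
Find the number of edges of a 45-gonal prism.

135

A prism on an n-gon has two n-gon bases and n rectangular sides: V = 2·45 = 90, E = 3·45 = 135, F = 45 + 2 = 47.
Check: V − E + F = 90 − 135 + 47 = 2.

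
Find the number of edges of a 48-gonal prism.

A prism on an n-gon has two n-gon bases and n rectangular sides: V = 2·48 = 96, E = 3·48 = 144, F = 48 + 2 = 50.

144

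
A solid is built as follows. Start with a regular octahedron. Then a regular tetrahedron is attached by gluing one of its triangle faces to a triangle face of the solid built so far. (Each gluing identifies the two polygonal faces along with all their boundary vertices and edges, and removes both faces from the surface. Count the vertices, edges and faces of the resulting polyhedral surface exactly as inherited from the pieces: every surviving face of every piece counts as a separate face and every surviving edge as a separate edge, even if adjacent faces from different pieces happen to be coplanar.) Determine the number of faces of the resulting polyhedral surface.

A regular octahedron: V=6, E=12, F=8.
Attach a regular tetrahedron (V=4, E=6, F=4) along a 3-gon: merge 3 vertices and 3 edges, delete both glued faces → V=7, E=15, F=10.
Check: V − E + F = 7 − 15 + 10 = 2.

10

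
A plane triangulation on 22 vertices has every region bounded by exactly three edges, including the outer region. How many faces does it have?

40

In a plane triangulation 3F = 2E and V − E + F = 2, so F = 2V − 4 = 2·22 − 4 = 40.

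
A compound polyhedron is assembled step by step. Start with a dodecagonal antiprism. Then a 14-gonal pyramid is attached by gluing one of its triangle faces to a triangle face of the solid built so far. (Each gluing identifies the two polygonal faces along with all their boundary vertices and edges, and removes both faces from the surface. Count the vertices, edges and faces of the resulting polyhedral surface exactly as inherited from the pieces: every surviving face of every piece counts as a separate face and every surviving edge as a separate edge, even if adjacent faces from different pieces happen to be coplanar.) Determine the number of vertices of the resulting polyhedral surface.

36

A dodecagonal antiprism: V=24, E=48, F=26.
Attach a 14-gonal pyramid (V=15, E=28, F=15) along a 3-gon: merge 3 vertices and 3 edges, delete both glued faces → V=36, E=73, F=39.
Check: V − E + F = 36 − 73 + 39 = 2.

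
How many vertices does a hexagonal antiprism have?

An antiprism on an n-gon has two n-gon caps and 2n triangles: V = 2·6 = 12, E = 4·6 = 24, F = 2·6 + 2 = 14.

12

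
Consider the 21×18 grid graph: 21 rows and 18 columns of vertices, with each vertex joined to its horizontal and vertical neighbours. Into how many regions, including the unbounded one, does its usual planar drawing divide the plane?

The grid has V = 21·18 = 378 vertices and E = 21·17 + 18·20 = 717 edges.
F = 2 − V + E = 2 − 378 + 717 = 341.

341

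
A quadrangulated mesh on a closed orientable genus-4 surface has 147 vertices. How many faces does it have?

153

χ = 2 − 2·4 = -6, and every face is a square so 4F = 2E.
V − E + F = -6 with E = 4F/2 gives 147 − (4/2 − 1)·F = -6, so F = 153 and E = 306.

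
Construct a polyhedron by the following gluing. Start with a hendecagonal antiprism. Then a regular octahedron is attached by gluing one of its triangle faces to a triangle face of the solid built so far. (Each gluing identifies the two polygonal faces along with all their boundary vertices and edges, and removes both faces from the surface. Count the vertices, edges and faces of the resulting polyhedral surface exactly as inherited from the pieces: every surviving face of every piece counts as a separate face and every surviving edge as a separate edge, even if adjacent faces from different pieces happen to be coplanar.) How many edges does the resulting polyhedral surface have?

A hendecagonal antiprism: V=22, E=44, F=24.
Attach a regular octahedron (V=6, E=12, F=8) along a 3-gon: merge 3 vertices and 3 edges, delete both glued faces → V=25, E=53, F=30.
Check: V − E + F = 25 − 53 + 30 = 2.

53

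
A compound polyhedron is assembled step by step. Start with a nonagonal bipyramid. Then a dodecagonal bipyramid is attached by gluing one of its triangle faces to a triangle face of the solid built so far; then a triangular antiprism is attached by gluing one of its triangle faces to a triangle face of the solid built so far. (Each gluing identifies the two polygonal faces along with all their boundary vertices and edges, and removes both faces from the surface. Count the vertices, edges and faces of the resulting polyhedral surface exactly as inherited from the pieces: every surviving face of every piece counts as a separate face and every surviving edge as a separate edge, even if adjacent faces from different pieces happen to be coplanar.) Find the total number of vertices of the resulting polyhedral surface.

25

A nonagonal bipyramid: V=11, E=27, F=18.
Attach a dodecagonal bipyramid (V=14, E=36, F=24) along a 3-gon: merge 3 vertices and 3 edges, delete both glued faces → V=22, E=60, F=40.
Attach a triangular antiprism (V=6, E=12, F=8) along a 3-gon: merge 3 vertices and 3 edges, delete both glued faces → V=25, E=69, F=46.
Check: V − E + F = 25 − 69 + 46 = 2.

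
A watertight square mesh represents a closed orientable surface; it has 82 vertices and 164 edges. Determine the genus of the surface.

Every face is a square and each edge borders two faces, so 4F = 2·164, giving F = 82.
χ = V − E + F = 82 − 164 + 82 = 0.
For a closed orientable surface χ = 2 − 2g, so g = (2 − (0))/2 = 1.

1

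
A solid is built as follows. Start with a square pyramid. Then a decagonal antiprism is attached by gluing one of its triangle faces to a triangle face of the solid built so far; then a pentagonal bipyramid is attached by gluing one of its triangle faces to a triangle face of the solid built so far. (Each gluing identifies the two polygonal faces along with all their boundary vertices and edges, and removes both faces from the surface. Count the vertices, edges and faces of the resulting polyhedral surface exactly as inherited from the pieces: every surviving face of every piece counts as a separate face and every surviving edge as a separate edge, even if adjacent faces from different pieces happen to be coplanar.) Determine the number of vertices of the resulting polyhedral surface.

26

A square pyramid: V=5, E=8, F=5.
Attach a decagonal antiprism (V=20, E=40, F=22) along a 3-gon: merge 3 vertices and 3 edges, delete both glued faces → V=22, E=45, F=25.
Attach a pentagonal bipyramid (V=7, E=15, F=10) along a 3-gon: merge 3 vertices and 3 edges, delete both glued faces → V=26, E=57, F=33.
Check: V − E + F = 26 − 57 + 33 = 2.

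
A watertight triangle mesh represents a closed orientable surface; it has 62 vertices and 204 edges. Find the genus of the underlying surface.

4

Every face is a triangle and each edge borders two faces, so 3F = 2·204, giving F = 136.
χ = V − E + F = 62 − 204 + 136 = -6.
For a closed orientable surface χ = 2 − 2g, so g = (2 − (-6))/2 = 4.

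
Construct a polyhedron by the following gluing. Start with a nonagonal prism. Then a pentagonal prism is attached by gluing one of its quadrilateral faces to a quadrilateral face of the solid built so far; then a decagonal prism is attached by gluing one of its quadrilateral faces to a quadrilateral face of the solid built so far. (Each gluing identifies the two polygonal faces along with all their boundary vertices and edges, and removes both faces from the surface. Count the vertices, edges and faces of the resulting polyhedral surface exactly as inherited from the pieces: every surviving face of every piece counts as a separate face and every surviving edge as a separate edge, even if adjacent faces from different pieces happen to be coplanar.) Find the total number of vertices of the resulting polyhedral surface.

A nonagonal prism: V=18, E=27, F=11.
Attach a pentagonal prism (V=10, E=15, F=7) along a 4-gon: merge 4 vertices and 4 edges, delete both glued faces → V=24, E=38, F=16.
Attach a decagonal prism (V=20, E=30, F=12) along a 4-gon: merge 4 vertices and 4 edges, delete both glued faces → V=40, E=64, F=26.
Check: V − E + F = 40 − 64 + 26 = 2.

40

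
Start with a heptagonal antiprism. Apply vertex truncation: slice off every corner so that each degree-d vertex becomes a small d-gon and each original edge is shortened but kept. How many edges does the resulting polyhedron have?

84

The base solid has V = 14, E = 28, F = 16.
Truncation replaces each original edge-end by a new vertex, so V′ = 2E = 56.
Each original edge survives, and each old vertex of degree d contributes d new edges; summing degrees gives Σd = 2E, so E′ = E + 2E = 3E = 84.
Each original face survives and each original vertex becomes one new face: F′ = F + V = 30.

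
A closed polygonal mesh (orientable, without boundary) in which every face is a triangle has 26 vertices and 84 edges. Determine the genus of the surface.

2

Every face is a triangle and each edge borders two faces, so 3F = 2·84, giving F = 56.
χ = V − E + F = 26 − 84 + 56 = -2.
For a closed orientable surface χ = 2 − 2g, so g = (2 − (-2))/2 = 2.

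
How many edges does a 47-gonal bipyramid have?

A bipyramid over an n-gon has 2n triangular faces and n + 2 vertices: V = 47 + 2 = 49, E = 3·47 = 141, F = 2·47 = 94.

141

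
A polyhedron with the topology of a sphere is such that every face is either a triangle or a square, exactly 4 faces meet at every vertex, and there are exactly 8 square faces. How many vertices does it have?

Let x be the number of triangles; then F = 8 + x.
Edge–face incidences: 2E = 4·8 + 3·x = 32 + 3x.
Every vertex has degree 4, so 4V = 2E.
Euler: V − E + F = 2 ⇒ (2E)/4 − E + (8 + x) = 2.
Multiply by 8: 2·(2E) − 4·(2E) + 8·(8 + x) = 16, i.e. 64 + 8x − 2·(32 + 3x) = 16.
Collecting terms: 2x = 16, so x = 8.
Then 2E = 32 + 3·8 = 56, so E = 28, V = 2E/4 = 14, F = 8 + 8 = 16.

14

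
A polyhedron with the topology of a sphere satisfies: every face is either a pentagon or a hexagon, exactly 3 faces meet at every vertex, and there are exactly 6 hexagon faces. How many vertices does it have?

32

Let x be the number of pentagons; then F = 6 + x.
Edge–face incidences: 2E = 6·6 + 5·x = 36 + 5x.
Every vertex has degree 3, so 3V = 2E.
Euler: V − E + F = 2 ⇒ (2E)/3 − E + (6 + x) = 2.
Multiply by 6: 2·(2E) − 3·(2E) + 6·(6 + x) = 12, i.e. 36 + 6x − (36 + 5x) = 12.
Collecting terms: x = 12.
Then 2E = 36 + 5·12 = 96, so E = 48, V = 2E/3 = 32, F = 6 + 12 = 18.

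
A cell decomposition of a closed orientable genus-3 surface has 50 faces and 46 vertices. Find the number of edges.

For a closed orientable surface of genus 3, χ = 2 − 2·3 = -4.
E = V + F − (-4) = 46 + 50 − (-4) = 100.

100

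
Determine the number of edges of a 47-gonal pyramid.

94

A pyramid on an n-gon base has one n-gon and n triangles: V = 47 + 1 = 48, E = 2·47 = 94, F = 47 + 1 = 48.
Check: V − E + F = 48 − 94 + 48 = 2.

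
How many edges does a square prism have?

A prism on an n-gon has two n-gon bases and n rectangular sides: V = 2·4 = 8, E = 3·4 = 12, F = 4 + 2 = 6.
Check: V − E + F = 8 − 12 + 6 = 2.

12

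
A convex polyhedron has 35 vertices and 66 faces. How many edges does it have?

Here V − E + F = 2.
E = V + F − (2) = 35 + 66 − (2) = 99.

99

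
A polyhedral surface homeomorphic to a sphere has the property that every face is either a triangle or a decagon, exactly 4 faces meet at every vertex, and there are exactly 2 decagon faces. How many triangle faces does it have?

20

Let x be the number of triangles; then F = 2 + x.
Edge–face incidences: 2E = 10·2 + 3·x = 20 + 3x.
Every vertex has degree 4, so 4V = 2E.
Euler: V − E + F = 2 ⇒ (2E)/4 − E + (2 + x) = 2.
Multiply by 8: 2·(2E) − 4·(2E) + 8·(2 + x) = 16, i.e. 16 + 8x − 2·(20 + 3x) = 16.
Collecting terms: 2x − 24 = 16, so 2x = 40, so x = 20.
Then 2E = 20 + 3·20 = 80, so E = 40, V = 2E/4 = 20, F = 2 + 20 = 22.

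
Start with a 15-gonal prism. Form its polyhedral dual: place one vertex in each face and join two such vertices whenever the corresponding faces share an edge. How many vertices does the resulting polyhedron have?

17

The base solid has V = 30, E = 45, F = 17.
The dual swaps V and F and preserves E: V′ = F = 17, E′ = E = 45, F′ = V = 30.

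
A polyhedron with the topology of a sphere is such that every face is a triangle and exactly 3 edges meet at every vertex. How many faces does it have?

Each face has 3 edges and each edge borders two faces, so 2E = 3F.
Each vertex has degree 3, so 3V = 2E and hence V = 3F/3.
Euler: V − E + F = 2 ⇒ (3F/3) − (3F/2) + F = 2.
Multiply by 6: (6 − 9 + 6)F = 12, i.e. 3F = 12.
So F = 4, E = 3·4/2 = 6, V = 3·4/3 = 4.

4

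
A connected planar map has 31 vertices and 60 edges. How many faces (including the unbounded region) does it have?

Euler's formula for a connected plane graph: V − E + F = 2, so F = 2 − 31 + 60 = 31.

31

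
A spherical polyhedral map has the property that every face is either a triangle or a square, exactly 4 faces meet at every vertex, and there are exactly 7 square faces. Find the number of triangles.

Let x be the number of triangles; then F = 7 + x.
Edge–face incidences: 2E = 4·7 + 3·x = 28 + 3x.
Every vertex has degree 4, so 4V = 2E.
Euler: V − E + F = 2 ⇒ (2E)/4 − E + (7 + x) = 2.
Multiply by 8: 2·(2E) − 4·(2E) + 8·(7 + x) = 16, i.e. 56 + 8x − 2·(28 + 3x) = 16.
Collecting terms: 2x = 16, so x = 8.
Then 2E = 28 + 3·8 = 52, so E = 26, V = 2E/4 = 13, F = 7 + 8 = 15.

8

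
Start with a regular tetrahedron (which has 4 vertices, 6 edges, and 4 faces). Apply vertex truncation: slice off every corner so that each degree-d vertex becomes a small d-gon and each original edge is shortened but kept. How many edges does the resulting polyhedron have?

Truncation replaces each original edge-end by a new vertex, so V′ = 2E = 12.
Each original edge survives, and each old vertex of degree d contributes d new edges; summing degrees gives Σd = 2E, so E′ = E + 2E = 3E = 18.
Each original face survives and each original vertex becomes one new face: F′ = F + V = 8.

18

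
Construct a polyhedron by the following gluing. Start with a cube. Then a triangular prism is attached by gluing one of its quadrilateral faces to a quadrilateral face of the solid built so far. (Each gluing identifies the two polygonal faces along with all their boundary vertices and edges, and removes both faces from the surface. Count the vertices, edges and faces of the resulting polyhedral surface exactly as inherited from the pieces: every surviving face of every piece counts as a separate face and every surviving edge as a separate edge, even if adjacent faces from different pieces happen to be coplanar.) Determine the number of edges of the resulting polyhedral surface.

A cube: V=8, E=12, F=6.
Attach a triangular prism (V=6, E=9, F=5) along a 4-gon: merge 4 vertices and 4 edges, delete both glued faces → V=10, E=17, F=9.
Check: V − E + F = 10 − 17 + 9 = 2.

17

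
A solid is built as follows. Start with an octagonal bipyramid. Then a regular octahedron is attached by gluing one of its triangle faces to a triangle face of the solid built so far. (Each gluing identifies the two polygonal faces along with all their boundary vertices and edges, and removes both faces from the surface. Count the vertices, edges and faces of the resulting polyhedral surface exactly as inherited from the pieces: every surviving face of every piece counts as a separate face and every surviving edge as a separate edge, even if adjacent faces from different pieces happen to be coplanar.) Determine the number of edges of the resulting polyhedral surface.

An octagonal bipyramid: V=10, E=24, F=16.
Attach a regular octahedron (V=6, E=12, F=8) along a 3-gon: merge 3 vertices and 3 edges, delete both glued faces → V=13, E=33, F=22.
Check: V − E + F = 13 − 33 + 22 = 2.

33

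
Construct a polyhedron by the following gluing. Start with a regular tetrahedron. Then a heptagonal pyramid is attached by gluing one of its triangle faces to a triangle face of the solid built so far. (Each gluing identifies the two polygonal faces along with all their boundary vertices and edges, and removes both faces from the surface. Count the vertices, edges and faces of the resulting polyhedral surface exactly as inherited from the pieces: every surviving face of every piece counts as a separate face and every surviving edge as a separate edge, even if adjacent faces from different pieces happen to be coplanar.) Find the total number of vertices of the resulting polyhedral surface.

9

A regular tetrahedron: V=4, E=6, F=4.
Attach a heptagonal pyramid (V=8, E=14, F=8) along a 3-gon: merge 3 vertices and 3 edges, delete both glued faces → V=9, E=17, F=10.
Check: V − E + F = 9 − 17 + 10 = 2.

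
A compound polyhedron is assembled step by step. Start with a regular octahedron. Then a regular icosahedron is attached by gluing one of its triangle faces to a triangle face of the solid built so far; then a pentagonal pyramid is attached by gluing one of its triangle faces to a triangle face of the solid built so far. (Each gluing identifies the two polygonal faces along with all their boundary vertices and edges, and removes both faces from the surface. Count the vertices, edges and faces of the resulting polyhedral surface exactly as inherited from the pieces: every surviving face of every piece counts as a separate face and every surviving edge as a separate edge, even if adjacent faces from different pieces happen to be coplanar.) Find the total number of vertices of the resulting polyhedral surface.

A regular octahedron: V=6, E=12, F=8.
Attach a regular icosahedron (V=12, E=30, F=20) along a 3-gon: merge 3 vertices and 3 edges, delete both glued faces → V=15, E=39, F=26.
Attach a pentagonal pyramid (V=6, E=10, F=6) along a 3-gon: merge 3 vertices and 3 edges, delete both glued faces → V=18, E=46, F=30.
Check: V − E + F = 18 − 46 + 30 = 2.

18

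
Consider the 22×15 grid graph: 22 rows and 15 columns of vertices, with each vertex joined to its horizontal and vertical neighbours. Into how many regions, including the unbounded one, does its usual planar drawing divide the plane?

The grid has V = 22·15 = 330 vertices and E = 22·14 + 15·21 = 623 edges.
F = 2 − V + E = 2 − 330 + 623 = 295.

295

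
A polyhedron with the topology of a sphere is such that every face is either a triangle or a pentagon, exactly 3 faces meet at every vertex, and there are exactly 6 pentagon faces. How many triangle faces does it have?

2

Let x be the number of triangles; then F = 6 + x.
Edge–face incidences: 2E = 5·6 + 3·x = 30 + 3x.
Every vertex has degree 3, so 3V = 2E.
Euler: V − E + F = 2 ⇒ (2E)/3 − E + (6 + x) = 2.
Multiply by 6: 2·(2E) − 3·(2E) + 6·(6 + x) = 12, i.e. 36 + 6x − (30 + 3x) = 12.
Collecting terms: 3x + 6 = 12, so 3x = 6, so x = 2.
Then 2E = 30 + 3·2 = 36, so E = 18, V = 2E/3 = 12, F = 6 + 2 = 8.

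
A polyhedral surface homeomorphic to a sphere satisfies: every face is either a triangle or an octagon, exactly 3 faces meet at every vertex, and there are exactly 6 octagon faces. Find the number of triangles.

Let x be the number of triangles; then F = 6 + x.
Edge–face incidences: 2E = 8·6 + 3·x = 48 + 3x.
Every vertex has degree 3, so 3V = 2E.
Euler: V − E + F = 2 ⇒ (2E)/3 − E + (6 + x) = 2.
Multiply by 6: 2·(2E) − 3·(2E) + 6·(6 + x) = 12, i.e. 36 + 6x − (48 + 3x) = 12.
Collecting terms: 3x − 12 = 12, so 3x = 24, so x = 8.
Then 2E = 48 + 3·8 = 72, so E = 36, V = 2E/3 = 24, F = 6 + 8 = 14.

8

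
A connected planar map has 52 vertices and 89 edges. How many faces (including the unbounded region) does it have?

Euler's formula for a connected plane graph: V − E + F = 2, so F = 2 − 52 + 89 = 39.

39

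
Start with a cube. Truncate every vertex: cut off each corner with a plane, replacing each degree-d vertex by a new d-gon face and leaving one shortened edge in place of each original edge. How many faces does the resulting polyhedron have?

14

The base solid has V = 8, E = 12, F = 6.
Truncation replaces each original edge-end by a new vertex, so V′ = 2E = 24.
Each original edge survives, and each old vertex of degree d contributes d new edges; summing degrees gives Σd = 2E, so E′ = E + 2E = 3E = 36.
Each original face survives and each original vertex becomes one new face: F′ = F + V = 14.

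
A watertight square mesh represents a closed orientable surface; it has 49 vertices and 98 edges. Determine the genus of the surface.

1

Every face is a square and each edge borders two faces, so 4F = 2·98, giving F = 49.
χ = V − E + F = 49 − 98 + 49 = 0.
For a closed orientable surface χ = 2 − 2g, so g = (2 − (0))/2 = 1.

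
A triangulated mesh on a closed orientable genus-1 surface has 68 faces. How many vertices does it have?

χ = 2 − 2·1 = 0, and every face is a triangle so 3F = 2E.
E = 3·68/2 = 102. Then V = 0 + E − F = 0 + 102 − 68 = 34.

34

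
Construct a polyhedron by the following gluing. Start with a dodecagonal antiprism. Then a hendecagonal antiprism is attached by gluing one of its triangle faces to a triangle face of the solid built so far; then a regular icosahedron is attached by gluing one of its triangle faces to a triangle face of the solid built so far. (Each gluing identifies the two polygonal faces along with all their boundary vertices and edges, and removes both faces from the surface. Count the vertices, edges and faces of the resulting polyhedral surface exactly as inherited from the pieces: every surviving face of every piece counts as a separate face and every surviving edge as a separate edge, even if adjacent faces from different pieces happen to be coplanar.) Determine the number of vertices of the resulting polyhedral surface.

A dodecagonal antiprism: V=24, E=48, F=26.
Attach a hendecagonal antiprism (V=22, E=44, F=24) along a 3-gon: merge 3 vertices and 3 edges, delete both glued faces → V=43, E=89, F=48.
Attach a regular icosahedron (V=12, E=30, F=20) along a 3-gon: merge 3 vertices and 3 edges, delete both glued faces → V=52, E=116, F=66.
Check: V − E + F = 52 − 116 + 66 = 2.

52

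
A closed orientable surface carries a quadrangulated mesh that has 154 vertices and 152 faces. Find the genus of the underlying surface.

Every face is a square, so 2E = 4·152 = 608, giving E = 304.
χ = V − E + F = 154 − 304 + 152 = 2.
For a closed orientable surface χ = 2 − 2g, so g = (2 − (2))/2 = 0.

0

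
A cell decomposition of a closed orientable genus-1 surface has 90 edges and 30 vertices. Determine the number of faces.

60

For a closed orientable surface of genus 1, χ = 2 − 2·1 = 0.
F = 0 − V + E = 0 − 30 + 90 = 60.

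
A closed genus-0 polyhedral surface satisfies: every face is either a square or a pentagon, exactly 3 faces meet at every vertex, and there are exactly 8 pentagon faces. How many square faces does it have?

Let x be the number of squares; then F = 8 + x.
Edge–face incidences: 2E = 5·8 + 4·x = 40 + 4x.
Every vertex has degree 3, so 3V = 2E.
Euler: V − E + F = 2 ⇒ (2E)/3 − E + (8 + x) = 2.
Multiply by 6: 2·(2E) − 3·(2E) + 6·(8 + x) = 12, i.e. 48 + 6x − (40 + 4x) = 12.
Collecting terms: 2x + 8 = 12, so 2x = 4, so x = 2.
Then 2E = 40 + 4·2 = 48, so E = 24, V = 2E/3 = 16, F = 8 + 2 = 10.

2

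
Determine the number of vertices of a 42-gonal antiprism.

An antiprism on an n-gon has two n-gon caps and 2n triangles: V = 2·42 = 84, E = 4·42 = 168, F = 2·42 + 2 = 86.

84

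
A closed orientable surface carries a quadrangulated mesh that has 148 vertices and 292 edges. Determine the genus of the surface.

0

Every face is a square and each edge borders two faces, so 4F = 2·292, giving F = 146.
χ = V − E + F = 148 − 292 + 146 = 2.
For a closed orientable surface χ = 2 − 2g, so g = (2 − (2))/2 = 0.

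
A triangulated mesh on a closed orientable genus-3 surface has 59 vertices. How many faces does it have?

χ = 2 − 2·3 = -4, and every face is a triangle so 3F = 2E.
V − E + F = -4 with E = 3F/2 gives 59 − (3/2 − 1)·F = -4, so F = 126 and E = 189.

126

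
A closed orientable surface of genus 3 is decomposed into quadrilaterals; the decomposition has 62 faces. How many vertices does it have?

χ = 2 − 2·3 = -4, and every face is a square so 4F = 2E.
E = 4·62/2 = 124. Then V = -4 + E − F = -4 + 124 − 62 = 58.

58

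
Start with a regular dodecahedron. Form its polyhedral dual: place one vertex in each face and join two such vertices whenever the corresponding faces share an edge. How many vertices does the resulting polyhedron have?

12

The base solid has V = 20, E = 30, F = 12.
The dual swaps V and F and preserves E: V′ = F = 12, E′ = E = 30, F′ = V = 20.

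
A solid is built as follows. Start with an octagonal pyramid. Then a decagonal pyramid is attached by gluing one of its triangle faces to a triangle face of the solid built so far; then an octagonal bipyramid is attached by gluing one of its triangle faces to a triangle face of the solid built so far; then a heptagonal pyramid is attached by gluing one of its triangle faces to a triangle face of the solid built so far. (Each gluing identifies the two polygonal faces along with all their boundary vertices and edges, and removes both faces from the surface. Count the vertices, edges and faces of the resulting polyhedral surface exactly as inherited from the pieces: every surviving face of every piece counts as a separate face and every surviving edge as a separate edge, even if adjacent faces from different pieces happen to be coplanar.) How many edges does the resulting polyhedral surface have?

An octagonal pyramid: V=9, E=16, F=9.
Attach a decagonal pyramid (V=11, E=20, F=11) along a 3-gon: merge 3 vertices and 3 edges, delete both glued faces → V=17, E=33, F=18.
Attach an octagonal bipyramid (V=10, E=24, F=16) along a 3-gon: merge 3 vertices and 3 edges, delete both glued faces → V=24, E=54, F=32.
Attach a heptagonal pyramid (V=8, E=14, F=8) along a 3-gon: merge 3 vertices and 3 edges, delete both glued faces → V=29, E=65, F=38.
Check: V − E + F = 29 − 65 + 38 = 2.

65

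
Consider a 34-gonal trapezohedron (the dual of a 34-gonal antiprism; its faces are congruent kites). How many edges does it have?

The n-trapezohedron (dual of the n-antiprism) has V = 2·34 + 2 = 70, E = 4·34 = 136, F = 2·34 = 68.

136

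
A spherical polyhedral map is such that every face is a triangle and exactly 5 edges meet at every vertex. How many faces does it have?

20

Each face has 3 edges and each edge borders two faces, so 2E = 3F.
Each vertex has degree 5, so 5V = 2E and hence V = 3F/5.
Euler: V − E + F = 2 ⇒ (3F/5) − (3F/2) + F = 2.
Multiply by 10: (6 − 15 + 10)F = 20, i.e. 1F = 20.
So F = 20, E = 3·20/2 = 30, V = 3·20/5 = 12.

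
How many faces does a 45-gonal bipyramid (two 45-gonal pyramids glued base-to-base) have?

A bipyramid over an n-gon has 2n triangular faces and n + 2 vertices: V = 45 + 2 = 47, E = 3·45 = 135, F = 2·45 = 90.

90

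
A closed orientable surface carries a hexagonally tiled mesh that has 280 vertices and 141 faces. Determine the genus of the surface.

Every face is a hexagon, so 2E = 6·141 = 846, giving E = 423.
χ = V − E + F = 280 − 423 + 141 = -2.
For a closed orientable surface χ = 2 − 2g, so g = (2 − (-2))/2 = 2.

2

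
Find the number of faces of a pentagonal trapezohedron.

10

The n-trapezohedron (dual of the n-antiprism) has V = 2·5 + 2 = 12, E = 4·5 = 20, F = 2·5 = 10.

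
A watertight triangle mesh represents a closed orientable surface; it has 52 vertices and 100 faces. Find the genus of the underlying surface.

0

Every face is a triangle, so 2E = 3·100 = 300, giving E = 150.
χ = V − E + F = 52 − 150 + 100 = 2.
For a closed orientable surface χ = 2 − 2g, so g = (2 − (2))/2 = 0.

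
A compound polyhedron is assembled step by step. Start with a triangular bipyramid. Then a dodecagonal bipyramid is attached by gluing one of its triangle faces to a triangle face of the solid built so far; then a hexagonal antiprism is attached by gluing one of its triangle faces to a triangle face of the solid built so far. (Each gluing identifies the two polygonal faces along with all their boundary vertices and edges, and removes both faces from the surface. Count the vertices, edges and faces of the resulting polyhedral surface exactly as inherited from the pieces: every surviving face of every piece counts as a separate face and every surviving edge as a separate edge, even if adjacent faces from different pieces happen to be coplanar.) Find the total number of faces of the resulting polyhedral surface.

A triangular bipyramid: V=5, E=9, F=6.
Attach a dodecagonal bipyramid (V=14, E=36, F=24) along a 3-gon: merge 3 vertices and 3 edges, delete both glued faces → V=16, E=42, F=28.
Attach a hexagonal antiprism (V=12, E=24, F=14) along a 3-gon: merge 3 vertices and 3 edges, delete both glued faces → V=25, E=63, F=40.
Check: V − E + F = 25 − 63 + 40 = 2.

40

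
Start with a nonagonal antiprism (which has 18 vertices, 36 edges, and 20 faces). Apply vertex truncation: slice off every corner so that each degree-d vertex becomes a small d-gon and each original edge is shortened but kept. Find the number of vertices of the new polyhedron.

Truncation replaces each original edge-end by a new vertex, so V′ = 2E = 72.
Each original edge survives, and each old vertex of degree d contributes d new edges; summing degrees gives Σd = 2E, so E′ = E + 2E = 3E = 108.
Each original face survives and each original vertex becomes one new face: F′ = F + V = 38.

72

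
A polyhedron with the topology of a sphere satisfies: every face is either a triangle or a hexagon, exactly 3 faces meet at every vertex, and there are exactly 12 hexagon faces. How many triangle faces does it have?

4

Let x be the number of triangles; then F = 12 + x.
Edge–face incidences: 2E = 6·12 + 3·x = 72 + 3x.
Every vertex has degree 3, so 3V = 2E.
Euler: V − E + F = 2 ⇒ (2E)/3 − E + (12 + x) = 2.
Multiply by 6: 2·(2E) − 3·(2E) + 6·(12 + x) = 12, i.e. 72 + 6x − (72 + 3x) = 12.
Collecting terms: 3x = 12, so x = 4.
Then 2E = 72 + 3·4 = 84, so E = 42, V = 2E/3 = 28, F = 12 + 4 = 16.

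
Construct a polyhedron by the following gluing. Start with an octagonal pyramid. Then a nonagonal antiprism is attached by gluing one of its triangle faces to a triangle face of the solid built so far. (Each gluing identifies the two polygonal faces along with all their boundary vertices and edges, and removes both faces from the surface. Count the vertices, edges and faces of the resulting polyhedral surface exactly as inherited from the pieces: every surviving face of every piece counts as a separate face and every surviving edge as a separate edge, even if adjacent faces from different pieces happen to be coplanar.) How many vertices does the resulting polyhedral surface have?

An octagonal pyramid: V=9, E=16, F=9.
Attach a nonagonal antiprism (V=18, E=36, F=20) along a 3-gon: merge 3 vertices and 3 edges, delete both glued faces → V=24, E=49, F=27.
Check: V − E + F = 24 − 49 + 27 = 2.

24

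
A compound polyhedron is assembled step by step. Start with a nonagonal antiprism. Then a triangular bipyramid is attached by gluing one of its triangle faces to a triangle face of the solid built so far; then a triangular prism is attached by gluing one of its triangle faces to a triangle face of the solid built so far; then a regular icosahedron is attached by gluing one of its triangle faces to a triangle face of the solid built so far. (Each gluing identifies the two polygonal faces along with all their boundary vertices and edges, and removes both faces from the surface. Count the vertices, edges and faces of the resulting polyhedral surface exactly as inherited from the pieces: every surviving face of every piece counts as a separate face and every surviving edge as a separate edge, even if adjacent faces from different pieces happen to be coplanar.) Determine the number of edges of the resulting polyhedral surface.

A nonagonal antiprism: V=18, E=36, F=20.
Attach a triangular bipyramid (V=5, E=9, F=6) along a 3-gon: merge 3 vertices and 3 edges, delete both glued faces → V=20, E=42, F=24.
Attach a triangular prism (V=6, E=9, F=5) along a 3-gon: merge 3 vertices and 3 edges, delete both glued faces → V=23, E=48, F=27.
Attach a regular icosahedron (V=12, E=30, F=20) along a 3-gon: merge 3 vertices and 3 edges, delete both glued faces → V=32, E=75, F=45.
Check: V − E + F = 32 − 75 + 45 = 2.

75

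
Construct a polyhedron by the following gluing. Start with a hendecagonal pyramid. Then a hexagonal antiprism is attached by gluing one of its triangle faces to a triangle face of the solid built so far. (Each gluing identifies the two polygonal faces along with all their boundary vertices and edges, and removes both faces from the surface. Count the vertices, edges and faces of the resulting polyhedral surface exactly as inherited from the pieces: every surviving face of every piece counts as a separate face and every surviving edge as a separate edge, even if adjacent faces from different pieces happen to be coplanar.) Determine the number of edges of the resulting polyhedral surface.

43

A hendecagonal pyramid: V=12, E=22, F=12.
Attach a hexagonal antiprism (V=12, E=24, F=14) along a 3-gon: merge 3 vertices and 3 edges, delete both glued faces → V=21, E=43, F=24.
Check: V − E + F = 21 − 43 + 24 = 2.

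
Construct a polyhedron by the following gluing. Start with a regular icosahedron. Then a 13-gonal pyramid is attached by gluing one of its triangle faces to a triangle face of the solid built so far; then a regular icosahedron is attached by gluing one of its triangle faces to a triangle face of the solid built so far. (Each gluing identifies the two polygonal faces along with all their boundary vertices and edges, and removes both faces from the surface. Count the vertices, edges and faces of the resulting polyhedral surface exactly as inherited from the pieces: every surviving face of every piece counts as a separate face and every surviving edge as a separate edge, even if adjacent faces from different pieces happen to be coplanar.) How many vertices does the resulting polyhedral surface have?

32

A regular icosahedron: V=12, E=30, F=20.
Attach a 13-gonal pyramid (V=14, E=26, F=14) along a 3-gon: merge 3 vertices and 3 edges, delete both glued faces → V=23, E=53, F=32.
Attach a regular icosahedron (V=12, E=30, F=20) along a 3-gon: merge 3 vertices and 3 edges, delete both glued faces → V=32, E=80, F=50.
Check: V − E + F = 32 − 80 + 50 = 2.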